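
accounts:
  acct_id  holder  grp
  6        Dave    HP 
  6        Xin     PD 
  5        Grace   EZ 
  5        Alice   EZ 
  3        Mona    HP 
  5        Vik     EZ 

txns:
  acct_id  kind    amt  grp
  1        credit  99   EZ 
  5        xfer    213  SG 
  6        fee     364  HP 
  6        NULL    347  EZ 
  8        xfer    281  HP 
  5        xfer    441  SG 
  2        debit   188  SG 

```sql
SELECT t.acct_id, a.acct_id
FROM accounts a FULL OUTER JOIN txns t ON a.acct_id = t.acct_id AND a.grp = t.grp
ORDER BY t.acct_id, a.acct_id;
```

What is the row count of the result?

FULL OUTER JOIN keeps every row from both sides; unmatched rows get NULL for the other side's columns.
Matching on a.acct_id = t.acct_id AND a.grp = t.grp.
- acct_id=6, grp=HP: 1 matching t row(s), so 1 row(s) emitted.
- acct_id=6, grp=PD: no t row matches, row kept with t columns NULL.
- acct_id=5, grp=EZ: no t row matches, row kept with t columns NULL.
- acct_id=5, grp=EZ: no t row matches, row kept with t columns NULL.
- acct_id=3, grp=HP: no t row matches, row kept with t columns NULL.
- acct_id=5, grp=EZ: no t row matches, row kept with t columns NULL.
- 6 row(s) from t found no a partner → padded with NULL.
Total: 1 matched + 11 padded = 12 rows.

12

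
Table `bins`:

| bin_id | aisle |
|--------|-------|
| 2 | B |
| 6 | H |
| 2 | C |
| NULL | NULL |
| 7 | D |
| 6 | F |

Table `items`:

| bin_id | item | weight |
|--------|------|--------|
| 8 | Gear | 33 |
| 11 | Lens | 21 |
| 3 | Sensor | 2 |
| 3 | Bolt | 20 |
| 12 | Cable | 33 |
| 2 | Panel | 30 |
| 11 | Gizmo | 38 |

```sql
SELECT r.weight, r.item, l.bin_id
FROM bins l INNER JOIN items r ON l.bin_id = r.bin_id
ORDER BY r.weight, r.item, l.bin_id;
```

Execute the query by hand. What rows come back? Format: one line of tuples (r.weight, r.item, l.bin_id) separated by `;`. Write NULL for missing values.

(30, Panel, 2); (30, Panel, 2)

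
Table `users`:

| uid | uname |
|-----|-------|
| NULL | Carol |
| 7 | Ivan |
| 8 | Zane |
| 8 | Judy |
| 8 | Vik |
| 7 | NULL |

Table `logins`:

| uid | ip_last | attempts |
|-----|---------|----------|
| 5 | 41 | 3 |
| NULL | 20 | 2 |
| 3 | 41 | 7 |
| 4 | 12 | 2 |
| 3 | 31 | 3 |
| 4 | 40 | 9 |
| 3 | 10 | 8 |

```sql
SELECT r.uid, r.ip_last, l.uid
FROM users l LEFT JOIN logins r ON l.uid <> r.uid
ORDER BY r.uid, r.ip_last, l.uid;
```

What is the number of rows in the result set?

31

LEFT JOIN keeps every row from `users`; unmatched rows get NULL for `logins`'s columns.
Matching on l.uid <> r.uid. A NULL in a compared column never satisfies the condition.
- l row (uid=NULL): no match → kept, r columns NULL.
- l row (uid=7): matches 6 r row(s) → 6 output row(s).
- l row (uid=8): matches 6 r row(s) → 6 output row(s).
- l row (uid=8): matches 6 r row(s) → 6 output row(s).
- l row (uid=8): matches 6 r row(s) → 6 output row(s).
- l row (uid=7): matches 6 r row(s) → 6 output row(s).
Total: 30 matched + 1 padded = 31 rows.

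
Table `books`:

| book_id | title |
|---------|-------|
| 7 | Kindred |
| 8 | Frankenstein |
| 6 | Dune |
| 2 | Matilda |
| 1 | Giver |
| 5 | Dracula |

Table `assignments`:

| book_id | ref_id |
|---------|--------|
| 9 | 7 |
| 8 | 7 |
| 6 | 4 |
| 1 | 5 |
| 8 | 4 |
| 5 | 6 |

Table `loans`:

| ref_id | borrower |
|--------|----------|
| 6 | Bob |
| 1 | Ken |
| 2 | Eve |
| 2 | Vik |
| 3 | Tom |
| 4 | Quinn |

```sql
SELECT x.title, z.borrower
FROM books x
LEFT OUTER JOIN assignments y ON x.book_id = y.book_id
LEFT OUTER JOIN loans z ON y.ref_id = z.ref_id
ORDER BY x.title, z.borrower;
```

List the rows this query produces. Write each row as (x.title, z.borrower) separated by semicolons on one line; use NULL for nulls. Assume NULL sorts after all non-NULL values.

Joins associate left-to-right: books LEFT JOIN assignments on book_id gives 7 intermediate row(s).
Then LEFT JOIN `loans z` on ref_id: each of those 7 rows is kept; rows whose y.ref_id has no match in z get NULL for z's columns.

(Dracula, Bob); (Dune, Quinn); (Frankenstein, Quinn); (Frankenstein, NULL); (Giver, NULL); (Kindred, NULL); (Matilda, NULL)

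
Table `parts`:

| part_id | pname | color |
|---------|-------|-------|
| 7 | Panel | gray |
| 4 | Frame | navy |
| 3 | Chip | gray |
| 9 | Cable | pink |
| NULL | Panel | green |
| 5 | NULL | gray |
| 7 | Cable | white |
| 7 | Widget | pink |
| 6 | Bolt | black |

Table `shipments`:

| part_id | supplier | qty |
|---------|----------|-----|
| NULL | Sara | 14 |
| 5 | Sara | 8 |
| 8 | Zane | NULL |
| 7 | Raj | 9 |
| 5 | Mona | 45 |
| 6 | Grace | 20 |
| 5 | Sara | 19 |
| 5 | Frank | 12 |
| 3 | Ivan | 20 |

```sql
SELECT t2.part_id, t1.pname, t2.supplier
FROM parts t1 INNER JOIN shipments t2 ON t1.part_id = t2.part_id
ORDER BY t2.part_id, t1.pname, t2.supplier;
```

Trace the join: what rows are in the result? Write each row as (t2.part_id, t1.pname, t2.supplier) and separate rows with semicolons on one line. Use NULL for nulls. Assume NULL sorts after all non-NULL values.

(3, Chip, Ivan); (5, NULL, Frank); (5, NULL, Mona); (5, NULL, Sara); (5, NULL, Sara); (6, Bolt, Grace); (7, Cable, Raj); (7, Panel, Raj); (7, Widget, Raj)

INNER JOIN keeps only pairs where the ON condition holds.
Matching on t1.part_id = t2.part_id. A NULL in a compared column never satisfies the condition.
- t1 row (part_id=7): matches 1 t2 row(s) → 1 output row(s).
- t1 row (part_id=4): no match → dropped.
- t1 row (part_id=3): matches 1 t2 row(s) → 1 output row(s).
- t1 row (part_id=9): no match → dropped.
- t1 row (part_id=NULL): no match → dropped.
- t1 row (part_id=5): matches 4 t2 row(s) → 4 output row(s).
- t1 row (part_id=7): matches 1 t2 row(s) → 1 output row(s).
- t1 row (part_id=7): matches 1 t2 row(s) → 1 output row(s).
- t1 row (part_id=6): matches 1 t2 row(s) → 1 output row(s).
After projecting and ordering:
t2.part_id | t1.pname | t2.supplier
3 | Chip | Ivan
5 | NULL | Frank
5 | NULL | Mona
5 | NULL | Sara
5 | NULL | Sara
6 | Bolt | Grace
7 | Cable | Raj
7 | Panel | Raj
7 | Widget | Raj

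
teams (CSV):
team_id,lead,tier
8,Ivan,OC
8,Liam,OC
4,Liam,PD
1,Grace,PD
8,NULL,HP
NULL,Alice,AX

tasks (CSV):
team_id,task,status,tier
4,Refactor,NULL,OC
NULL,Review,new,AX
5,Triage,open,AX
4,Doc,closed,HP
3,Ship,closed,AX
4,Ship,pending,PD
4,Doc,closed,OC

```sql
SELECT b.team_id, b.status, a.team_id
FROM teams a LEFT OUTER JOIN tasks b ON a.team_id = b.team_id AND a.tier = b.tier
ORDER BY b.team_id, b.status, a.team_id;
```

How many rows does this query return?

6

LEFT JOIN keeps every row from `teams`; unmatched rows get NULL for `tasks`'s columns.
Matching on a.team_id = b.team_id AND a.tier = b.tier. A NULL in a compared column never satisfies the condition.
Matched pairs: 1; unmatched a rows kept: 5.
Total: 1 matched + 5 padded = 6 rows.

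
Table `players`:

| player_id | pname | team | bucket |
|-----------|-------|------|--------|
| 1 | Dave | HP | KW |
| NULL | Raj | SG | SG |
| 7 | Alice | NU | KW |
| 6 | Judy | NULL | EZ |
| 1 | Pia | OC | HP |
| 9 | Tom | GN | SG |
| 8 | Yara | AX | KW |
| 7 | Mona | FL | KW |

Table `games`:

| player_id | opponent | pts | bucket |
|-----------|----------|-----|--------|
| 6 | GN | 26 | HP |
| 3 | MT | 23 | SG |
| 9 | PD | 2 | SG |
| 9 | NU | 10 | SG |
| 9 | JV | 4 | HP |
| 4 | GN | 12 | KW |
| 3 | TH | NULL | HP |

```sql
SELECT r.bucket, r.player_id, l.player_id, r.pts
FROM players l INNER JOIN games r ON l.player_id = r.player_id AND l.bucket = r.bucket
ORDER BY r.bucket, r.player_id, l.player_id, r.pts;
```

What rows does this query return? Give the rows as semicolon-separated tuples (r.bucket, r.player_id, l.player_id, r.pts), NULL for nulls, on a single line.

INNER JOIN keeps only pairs where the ON condition holds.
Matching on l.player_id = r.player_id AND l.bucket = r.bucket. A NULL in a compared column never satisfies the condition.
- player_id=1, bucket=KW: no matching r row, dropped.
- player_id=NULL, bucket=SG: no matching r row, dropped.
- player_id=7, bucket=KW: no matching r row, dropped.
- player_id=6, bucket=EZ: no matching r row, dropped.
- player_id=1, bucket=HP: no matching r row, dropped.
- player_id=9, bucket=SG: 2 matching r row(s), so 2 row(s) emitted.
- player_id=8, bucket=KW: no matching r row, dropped.
- player_id=7, bucket=KW: no matching r row, dropped.
After projecting and ordering:
r.bucket | r.player_id | l.player_id | r.pts
SG | 9 | 9 | 2
SG | 9 | 9 | 10

(SG, 9, 9, 2); (SG, 9, 9, 10)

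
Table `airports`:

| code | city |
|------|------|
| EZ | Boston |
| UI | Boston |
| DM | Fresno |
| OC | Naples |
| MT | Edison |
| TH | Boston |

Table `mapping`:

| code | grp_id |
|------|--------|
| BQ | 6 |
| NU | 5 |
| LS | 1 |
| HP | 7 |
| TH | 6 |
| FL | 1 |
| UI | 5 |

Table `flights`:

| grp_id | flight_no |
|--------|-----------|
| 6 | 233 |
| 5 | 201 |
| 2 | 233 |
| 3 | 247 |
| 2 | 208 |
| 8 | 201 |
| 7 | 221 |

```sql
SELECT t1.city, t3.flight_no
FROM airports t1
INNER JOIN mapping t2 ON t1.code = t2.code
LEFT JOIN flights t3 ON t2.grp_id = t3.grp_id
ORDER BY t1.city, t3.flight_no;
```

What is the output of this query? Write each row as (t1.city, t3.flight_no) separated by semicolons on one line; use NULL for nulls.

(Boston, 201); (Boston, 233)

Evaluate left to right. First `airports t1 INNER JOIN mapping t2` on code: 2 row(s).
Then LEFT JOIN `flights t3` on grp_id: each of those 2 rows is kept; rows whose t2.grp_id has no match in t3 get NULL for t3's columns.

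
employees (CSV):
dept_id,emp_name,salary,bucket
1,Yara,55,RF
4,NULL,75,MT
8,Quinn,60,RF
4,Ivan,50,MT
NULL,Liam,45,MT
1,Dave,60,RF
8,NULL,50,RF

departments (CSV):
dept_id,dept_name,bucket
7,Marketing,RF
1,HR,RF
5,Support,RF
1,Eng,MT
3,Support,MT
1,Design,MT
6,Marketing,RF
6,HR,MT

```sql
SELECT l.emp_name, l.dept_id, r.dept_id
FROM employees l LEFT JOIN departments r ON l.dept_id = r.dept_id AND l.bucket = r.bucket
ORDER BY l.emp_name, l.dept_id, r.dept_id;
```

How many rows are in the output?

7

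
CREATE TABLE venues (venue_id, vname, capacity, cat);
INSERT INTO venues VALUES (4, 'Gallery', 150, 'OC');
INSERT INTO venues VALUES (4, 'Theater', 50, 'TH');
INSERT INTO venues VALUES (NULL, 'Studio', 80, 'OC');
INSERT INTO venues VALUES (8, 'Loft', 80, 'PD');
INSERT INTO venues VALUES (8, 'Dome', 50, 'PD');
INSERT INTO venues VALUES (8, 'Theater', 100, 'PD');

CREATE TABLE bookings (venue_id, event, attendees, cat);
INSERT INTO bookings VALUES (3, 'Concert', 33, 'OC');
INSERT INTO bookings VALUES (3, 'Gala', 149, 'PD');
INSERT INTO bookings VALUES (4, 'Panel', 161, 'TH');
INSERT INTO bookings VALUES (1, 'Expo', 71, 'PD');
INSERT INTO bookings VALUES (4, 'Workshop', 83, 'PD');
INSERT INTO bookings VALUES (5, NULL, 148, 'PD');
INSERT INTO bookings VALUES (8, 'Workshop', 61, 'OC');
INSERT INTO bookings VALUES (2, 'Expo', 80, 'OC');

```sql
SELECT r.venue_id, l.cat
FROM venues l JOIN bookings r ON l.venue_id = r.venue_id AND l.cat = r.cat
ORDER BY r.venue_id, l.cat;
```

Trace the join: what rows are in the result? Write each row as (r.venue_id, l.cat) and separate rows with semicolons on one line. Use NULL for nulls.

INNER JOIN keeps only pairs where the ON condition holds.
Matching on l.venue_id = r.venue_id AND l.cat = r.cat. A NULL in a compared column never satisfies the condition.
- l[0] venue_id=4, cat=OC → no match; dropped.
- l[1] venue_id=4, cat=TH → 1 match(es) in r → 1 row(s).
- l[2] venue_id=NULL, cat=OC → no match; dropped.
- l[3] venue_id=8, cat=PD → no match; dropped.
- l[4] venue_id=8, cat=PD → no match; dropped.
- l[5] venue_id=8, cat=PD → no match; dropped.
After projecting and ordering:
r.venue_id | l.cat
4 | TH

(4, TH)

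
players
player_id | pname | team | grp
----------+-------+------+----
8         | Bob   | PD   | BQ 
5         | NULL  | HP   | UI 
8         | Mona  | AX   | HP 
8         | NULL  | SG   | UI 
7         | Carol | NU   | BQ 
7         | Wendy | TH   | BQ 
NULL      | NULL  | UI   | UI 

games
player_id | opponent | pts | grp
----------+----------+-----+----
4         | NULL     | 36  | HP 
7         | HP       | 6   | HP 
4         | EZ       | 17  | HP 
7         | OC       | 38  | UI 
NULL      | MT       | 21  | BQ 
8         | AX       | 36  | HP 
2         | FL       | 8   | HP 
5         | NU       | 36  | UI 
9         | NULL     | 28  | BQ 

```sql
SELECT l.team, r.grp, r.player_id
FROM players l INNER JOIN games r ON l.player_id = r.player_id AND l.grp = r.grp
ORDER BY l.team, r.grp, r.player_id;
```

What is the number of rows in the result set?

INNER JOIN keeps only pairs where the ON condition holds.
Matching on l.player_id = r.player_id AND l.grp = r.grp. A NULL in a compared column never satisfies the condition.
- l[0] player_id=8, grp=BQ → no match; dropped.
- l[1] player_id=5, grp=UI → 1 match(es) in r → 1 row(s).
- l[2] player_id=8, grp=HP → 1 match(es) in r → 1 row(s).
- l[3] player_id=8, grp=UI → no match; dropped.
- l[4] player_id=7, grp=BQ → no match; dropped.
- l[5] player_id=7, grp=BQ → no match; dropped.
- l[6] player_id=NULL, grp=UI → no match; dropped.
Total: 2 rows.

2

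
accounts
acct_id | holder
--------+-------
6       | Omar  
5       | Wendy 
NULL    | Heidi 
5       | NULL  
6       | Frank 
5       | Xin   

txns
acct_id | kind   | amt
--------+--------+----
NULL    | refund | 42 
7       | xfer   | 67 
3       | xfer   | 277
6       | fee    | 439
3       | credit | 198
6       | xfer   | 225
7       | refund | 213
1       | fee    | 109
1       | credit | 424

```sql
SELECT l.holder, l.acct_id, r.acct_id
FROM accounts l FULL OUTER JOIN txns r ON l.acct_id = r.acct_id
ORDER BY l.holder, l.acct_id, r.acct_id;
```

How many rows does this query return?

15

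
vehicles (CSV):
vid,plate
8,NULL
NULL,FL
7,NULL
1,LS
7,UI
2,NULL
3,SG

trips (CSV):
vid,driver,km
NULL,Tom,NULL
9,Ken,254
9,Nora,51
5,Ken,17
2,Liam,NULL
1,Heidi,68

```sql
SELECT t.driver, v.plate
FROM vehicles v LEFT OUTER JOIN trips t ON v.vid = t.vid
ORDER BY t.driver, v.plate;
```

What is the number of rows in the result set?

7

LEFT JOIN keeps every row from `vehicles`; unmatched rows get NULL for `trips`'s columns.
Matching on v.vid = t.vid. A NULL in a compared column never satisfies the condition.
- vid=8: no t row matches, row kept with t columns NULL.
- vid=NULL: no t row matches, row kept with t columns NULL.
- vid=7: no t row matches, row kept with t columns NULL.
- vid=1: 1 matching t row(s), so 1 row(s) emitted.
- vid=7: no t row matches, row kept with t columns NULL.
- vid=2: 1 matching t row(s), so 1 row(s) emitted.
- vid=3: no t row matches, row kept with t columns NULL.
Total: 2 matched + 5 padded = 7 rows.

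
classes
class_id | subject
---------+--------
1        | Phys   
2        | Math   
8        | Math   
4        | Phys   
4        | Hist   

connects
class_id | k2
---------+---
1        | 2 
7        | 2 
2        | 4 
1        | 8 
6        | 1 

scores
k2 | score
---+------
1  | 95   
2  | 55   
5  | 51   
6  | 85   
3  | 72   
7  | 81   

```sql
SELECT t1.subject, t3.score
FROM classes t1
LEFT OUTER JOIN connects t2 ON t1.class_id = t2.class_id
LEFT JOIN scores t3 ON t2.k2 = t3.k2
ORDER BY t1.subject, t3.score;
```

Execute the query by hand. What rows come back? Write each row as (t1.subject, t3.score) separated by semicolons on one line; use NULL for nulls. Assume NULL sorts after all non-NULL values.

Joins associate left-to-right: classes LEFT JOIN connects on class_id gives 6 intermediate row(s).
Then LEFT JOIN `scores t3` on k2: each of those 6 rows is kept; rows whose t2.k2 has no match in t3 get NULL for t3's columns.

(Hist, NULL); (Math, NULL); (Math, NULL); (Phys, 55); (Phys, NULL); (Phys, NULL)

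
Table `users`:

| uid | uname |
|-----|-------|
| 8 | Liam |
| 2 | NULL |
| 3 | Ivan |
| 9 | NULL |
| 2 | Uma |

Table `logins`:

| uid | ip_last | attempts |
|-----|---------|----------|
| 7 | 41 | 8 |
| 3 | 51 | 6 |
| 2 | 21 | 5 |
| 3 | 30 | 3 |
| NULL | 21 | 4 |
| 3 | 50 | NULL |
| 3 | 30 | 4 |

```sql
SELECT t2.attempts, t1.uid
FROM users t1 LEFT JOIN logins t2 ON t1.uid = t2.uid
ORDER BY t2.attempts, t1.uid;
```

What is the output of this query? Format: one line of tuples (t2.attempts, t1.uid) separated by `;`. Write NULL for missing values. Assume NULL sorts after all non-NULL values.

(3, 3); (4, 3); (5, 2); (5, 2); (6, 3); (NULL, 3); (NULL, 8); (NULL, 9)

LEFT JOIN keeps every row from `users`; unmatched rows get NULL for `logins`'s columns.
Matching on t1.uid = t2.uid. A NULL in a compared column never satisfies the condition.
- t1 row (uid=8): no match → kept, t2 columns NULL.
- t1 row (uid=2): matches 1 t2 row(s) → 1 output row(s).
- t1 row (uid=3): matches 4 t2 row(s) → 4 output row(s).
- t1 row (uid=9): no match → kept, t2 columns NULL.
- t1 row (uid=2): matches 1 t2 row(s) → 1 output row(s).
After projecting and ordering:
t2.attempts | t1.uid
3 | 3
4 | 3
5 | 2
5 | 2
6 | 3
NULL | 3
NULL | 8
NULL | 9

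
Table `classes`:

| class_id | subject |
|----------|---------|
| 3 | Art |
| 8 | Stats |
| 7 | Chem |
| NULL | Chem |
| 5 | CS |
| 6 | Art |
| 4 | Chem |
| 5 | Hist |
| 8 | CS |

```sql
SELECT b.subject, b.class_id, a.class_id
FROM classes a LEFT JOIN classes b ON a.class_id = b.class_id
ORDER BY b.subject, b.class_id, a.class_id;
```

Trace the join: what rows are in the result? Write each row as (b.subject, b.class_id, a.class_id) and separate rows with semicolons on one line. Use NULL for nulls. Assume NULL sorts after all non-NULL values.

LEFT JOIN keeps every row from `classes a`; unmatched rows get NULL for `classes b`'s columns.
Matching on a.class_id = b.class_id. A NULL in a compared column never satisfies the condition.
Matched pairs: 12; unmatched a rows kept: 1.

(Art, 3, 3); (Art, 6, 6); (CS, 5, 5); (CS, 5, 5); (CS, 8, 8); (CS, 8, 8); (Chem, 4, 4); (Chem, 7, 7); (Hist, 5, 5); (Hist, 5, 5); (Stats, 8, 8); (Stats, 8, 8); (NULL, NULL, NULL)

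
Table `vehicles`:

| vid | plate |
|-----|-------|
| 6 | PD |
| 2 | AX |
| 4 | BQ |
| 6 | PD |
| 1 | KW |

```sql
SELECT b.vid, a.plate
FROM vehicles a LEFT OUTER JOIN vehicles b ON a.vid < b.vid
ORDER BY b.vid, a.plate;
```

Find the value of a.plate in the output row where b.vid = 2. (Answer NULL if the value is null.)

KW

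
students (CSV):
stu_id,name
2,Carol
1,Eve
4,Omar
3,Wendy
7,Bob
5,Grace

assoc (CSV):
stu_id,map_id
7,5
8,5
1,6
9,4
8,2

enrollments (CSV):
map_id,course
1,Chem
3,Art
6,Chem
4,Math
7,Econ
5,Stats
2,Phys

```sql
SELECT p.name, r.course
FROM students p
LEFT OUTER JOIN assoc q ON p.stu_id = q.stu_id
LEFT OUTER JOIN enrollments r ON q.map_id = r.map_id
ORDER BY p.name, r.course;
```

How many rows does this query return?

6

Evaluate left to right. First `students p LEFT JOIN assoc q` on stu_id: 6 row(s).
Then LEFT JOIN `enrollments r` on map_id: each of those 6 rows is kept; rows whose q.map_id has no match in r get NULL for r's columns.
Result: 6 row(s).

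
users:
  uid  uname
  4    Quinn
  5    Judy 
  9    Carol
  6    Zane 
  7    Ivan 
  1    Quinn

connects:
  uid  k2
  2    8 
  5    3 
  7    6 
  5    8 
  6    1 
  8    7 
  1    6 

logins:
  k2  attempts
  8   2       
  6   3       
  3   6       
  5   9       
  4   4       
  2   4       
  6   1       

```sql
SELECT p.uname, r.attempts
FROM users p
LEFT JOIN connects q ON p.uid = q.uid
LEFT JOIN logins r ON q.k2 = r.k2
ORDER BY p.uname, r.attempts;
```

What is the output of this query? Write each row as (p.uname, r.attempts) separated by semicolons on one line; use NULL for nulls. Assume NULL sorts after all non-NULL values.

(Carol, NULL); (Ivan, 1); (Ivan, 3); (Judy, 2); (Judy, 6); (Quinn, 1); (Quinn, 3); (Quinn, NULL); (Zane, NULL)

Evaluate left to right. First `users p LEFT JOIN connects q` on uid: 7 row(s).
Then LEFT JOIN `logins r` on k2: each of those 7 rows is kept; rows whose q.k2 has no match in r get NULL for r's columns.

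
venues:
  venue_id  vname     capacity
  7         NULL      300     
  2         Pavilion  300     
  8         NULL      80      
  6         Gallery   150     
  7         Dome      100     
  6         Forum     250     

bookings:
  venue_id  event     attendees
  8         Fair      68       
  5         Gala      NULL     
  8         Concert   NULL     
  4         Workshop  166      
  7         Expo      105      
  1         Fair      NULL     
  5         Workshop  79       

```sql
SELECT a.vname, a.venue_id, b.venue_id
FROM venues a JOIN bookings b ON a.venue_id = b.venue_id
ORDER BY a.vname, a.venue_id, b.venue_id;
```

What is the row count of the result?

INNER JOIN keeps only pairs where the ON condition holds.
Matching on a.venue_id = b.venue_id.
- venue_id=7: 1 matching b row(s), so 1 row(s) emitted.
- venue_id=2: no matching b row, dropped.
- venue_id=8: 2 matching b row(s), so 2 row(s) emitted.
- venue_id=6: no matching b row, dropped.
- venue_id=7: 1 matching b row(s), so 1 row(s) emitted.
- venue_id=6: no matching b row, dropped.
Total: 4 rows.

4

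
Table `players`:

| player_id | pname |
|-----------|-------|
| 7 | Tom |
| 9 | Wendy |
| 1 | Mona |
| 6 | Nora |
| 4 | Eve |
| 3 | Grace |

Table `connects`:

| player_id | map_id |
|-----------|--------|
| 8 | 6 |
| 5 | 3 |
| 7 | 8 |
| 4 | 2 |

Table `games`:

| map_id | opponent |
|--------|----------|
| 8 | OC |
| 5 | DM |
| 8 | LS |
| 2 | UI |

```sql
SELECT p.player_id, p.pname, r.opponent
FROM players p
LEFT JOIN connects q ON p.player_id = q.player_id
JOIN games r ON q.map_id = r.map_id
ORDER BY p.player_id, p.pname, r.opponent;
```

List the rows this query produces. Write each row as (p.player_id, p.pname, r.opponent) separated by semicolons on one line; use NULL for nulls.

Step 1 — p LEFT JOIN q on player_id → 6 row(s).
Then INNER JOIN `games r` on map_id: keep only rows whose q.map_id appears in r.

(4, Eve, UI); (7, Tom, LS); (7, Tom, OC)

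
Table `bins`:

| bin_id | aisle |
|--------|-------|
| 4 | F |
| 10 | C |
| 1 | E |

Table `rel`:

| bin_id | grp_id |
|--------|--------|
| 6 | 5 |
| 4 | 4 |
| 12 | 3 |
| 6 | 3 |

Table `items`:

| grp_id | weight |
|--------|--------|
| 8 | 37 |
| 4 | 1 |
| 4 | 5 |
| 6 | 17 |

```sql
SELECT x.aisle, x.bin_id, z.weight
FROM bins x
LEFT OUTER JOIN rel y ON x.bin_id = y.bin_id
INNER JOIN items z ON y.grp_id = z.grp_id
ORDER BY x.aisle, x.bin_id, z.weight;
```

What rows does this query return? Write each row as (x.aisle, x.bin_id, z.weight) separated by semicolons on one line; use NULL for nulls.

(F, 4, 1); (F, 4, 5)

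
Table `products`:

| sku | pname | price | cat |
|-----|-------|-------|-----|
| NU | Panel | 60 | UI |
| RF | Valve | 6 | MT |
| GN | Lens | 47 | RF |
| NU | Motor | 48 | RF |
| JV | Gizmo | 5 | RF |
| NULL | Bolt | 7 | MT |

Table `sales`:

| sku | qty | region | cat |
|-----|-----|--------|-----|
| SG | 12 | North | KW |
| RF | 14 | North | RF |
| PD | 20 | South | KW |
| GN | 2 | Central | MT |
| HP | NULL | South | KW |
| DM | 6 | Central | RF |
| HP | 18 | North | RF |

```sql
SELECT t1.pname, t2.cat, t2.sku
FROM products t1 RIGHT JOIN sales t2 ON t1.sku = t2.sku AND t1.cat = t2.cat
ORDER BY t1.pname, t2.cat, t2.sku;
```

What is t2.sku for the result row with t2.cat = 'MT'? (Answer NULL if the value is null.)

RIGHT JOIN keeps every row from `sales`; unmatched rows get NULL for `products`'s columns.
Matching on t1.sku = t2.sku AND t1.cat = t2.cat. A NULL in a compared column never satisfies the condition.
- t1 row (sku=NU, cat=UI): no match.
- t1 row (sku=RF, cat=MT): no match.
- t1 row (sku=GN, cat=RF): no match.
- t1 row (sku=NU, cat=RF): no match.
- t1 row (sku=JV, cat=RF): no match.
- t1 row (sku=NULL, cat=MT): no match.
- 7 row(s) from t2 found no t1 partner → padded with NULL.

GN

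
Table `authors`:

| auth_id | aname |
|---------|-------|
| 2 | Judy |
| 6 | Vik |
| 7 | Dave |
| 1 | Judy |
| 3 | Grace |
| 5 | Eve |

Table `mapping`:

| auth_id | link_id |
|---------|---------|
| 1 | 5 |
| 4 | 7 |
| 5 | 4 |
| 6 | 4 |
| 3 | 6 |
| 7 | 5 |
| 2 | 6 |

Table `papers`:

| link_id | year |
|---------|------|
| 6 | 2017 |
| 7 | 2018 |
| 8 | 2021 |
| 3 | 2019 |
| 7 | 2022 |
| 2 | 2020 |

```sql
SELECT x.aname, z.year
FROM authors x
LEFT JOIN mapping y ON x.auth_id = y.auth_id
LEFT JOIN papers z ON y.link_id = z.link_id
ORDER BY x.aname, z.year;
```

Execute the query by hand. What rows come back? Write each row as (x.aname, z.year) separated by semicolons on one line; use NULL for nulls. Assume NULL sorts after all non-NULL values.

(Dave, NULL); (Eve, NULL); (Grace, 2017); (Judy, 2017); (Judy, NULL); (Vik, NULL)

Step 1 — x LEFT JOIN y on auth_id → 6 row(s).
Then LEFT JOIN `papers z` on link_id: each of those 6 rows is kept; rows whose y.link_id has no match in z get NULL for z's columns.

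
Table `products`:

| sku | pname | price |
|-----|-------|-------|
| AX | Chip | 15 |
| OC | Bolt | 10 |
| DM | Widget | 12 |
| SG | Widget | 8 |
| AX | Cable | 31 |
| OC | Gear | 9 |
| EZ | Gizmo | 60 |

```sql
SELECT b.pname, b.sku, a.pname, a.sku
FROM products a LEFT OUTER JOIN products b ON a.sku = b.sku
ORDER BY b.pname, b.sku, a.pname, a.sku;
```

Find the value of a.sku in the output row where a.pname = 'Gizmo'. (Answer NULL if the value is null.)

EZ

LEFT JOIN keeps every row from `products a`; unmatched rows get NULL for `products b`'s columns.
Matching on a.sku = b.sku.
- sku=AX: 2 matching b row(s), so 2 row(s) emitted.
- sku=OC: 2 matching b row(s), so 2 row(s) emitted.
- sku=DM: 1 matching b row(s), so 1 row(s) emitted.
- sku=SG: 1 matching b row(s), so 1 row(s) emitted.
- sku=AX: 2 matching b row(s), so 2 row(s) emitted.
- sku=OC: 2 matching b row(s), so 2 row(s) emitted.
- sku=EZ: 1 matching b row(s), so 1 row(s) emitted.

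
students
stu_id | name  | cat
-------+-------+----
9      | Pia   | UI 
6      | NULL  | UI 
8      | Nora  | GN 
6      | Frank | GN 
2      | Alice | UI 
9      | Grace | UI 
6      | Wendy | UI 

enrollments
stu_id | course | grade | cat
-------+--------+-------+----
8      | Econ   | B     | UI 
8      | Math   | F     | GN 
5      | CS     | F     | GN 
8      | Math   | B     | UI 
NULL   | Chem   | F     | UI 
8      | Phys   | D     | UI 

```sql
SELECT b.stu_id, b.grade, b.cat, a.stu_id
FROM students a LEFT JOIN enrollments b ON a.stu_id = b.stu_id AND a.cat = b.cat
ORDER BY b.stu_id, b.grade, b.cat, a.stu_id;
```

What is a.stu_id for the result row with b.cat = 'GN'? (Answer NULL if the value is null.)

LEFT JOIN keeps every row from `students`; unmatched rows get NULL for `enrollments`'s columns.
Matching on a.stu_id = b.stu_id AND a.cat = b.cat. A NULL in a compared column never satisfies the condition.
Matched pairs: 1; unmatched a rows kept: 6.

8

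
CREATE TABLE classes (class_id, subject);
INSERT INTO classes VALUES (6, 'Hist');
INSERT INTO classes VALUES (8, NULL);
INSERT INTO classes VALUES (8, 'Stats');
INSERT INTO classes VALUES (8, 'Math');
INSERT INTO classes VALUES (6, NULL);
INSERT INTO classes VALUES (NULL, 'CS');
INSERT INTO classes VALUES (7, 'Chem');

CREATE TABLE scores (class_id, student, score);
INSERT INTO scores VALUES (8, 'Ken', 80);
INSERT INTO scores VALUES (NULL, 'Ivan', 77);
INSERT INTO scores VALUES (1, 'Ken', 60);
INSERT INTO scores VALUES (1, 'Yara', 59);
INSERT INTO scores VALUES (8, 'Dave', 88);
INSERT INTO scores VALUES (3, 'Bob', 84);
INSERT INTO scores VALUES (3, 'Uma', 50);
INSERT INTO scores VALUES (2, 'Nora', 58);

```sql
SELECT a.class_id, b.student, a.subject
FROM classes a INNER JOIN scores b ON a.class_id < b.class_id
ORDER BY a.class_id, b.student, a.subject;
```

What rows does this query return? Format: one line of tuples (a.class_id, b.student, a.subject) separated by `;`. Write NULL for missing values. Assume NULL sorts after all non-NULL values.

(6, Dave, Hist); (6, Dave, NULL); (6, Ken, Hist); (6, Ken, NULL); (7, Dave, Chem); (7, Ken, Chem)

INNER JOIN keeps only pairs where the ON condition holds.
Matching on a.class_id < b.class_id. A NULL in a compared column never satisfies the condition.
- class_id=6: 2 matching b row(s), so 2 row(s) emitted.
- class_id=8: no matching b row, dropped.
- class_id=8: no matching b row, dropped.
- class_id=8: no matching b row, dropped.
- class_id=6: 2 matching b row(s), so 2 row(s) emitted.
- class_id=NULL: no matching b row, dropped.
- class_id=7: 2 matching b row(s), so 2 row(s) emitted.
After projecting and ordering:
a.class_id | b.student | a.subject
6 | Dave | Hist
6 | Dave | NULL
6 | Ken | Hist
6 | Ken | NULL
7 | Dave | Chem
7 | Ken | Chem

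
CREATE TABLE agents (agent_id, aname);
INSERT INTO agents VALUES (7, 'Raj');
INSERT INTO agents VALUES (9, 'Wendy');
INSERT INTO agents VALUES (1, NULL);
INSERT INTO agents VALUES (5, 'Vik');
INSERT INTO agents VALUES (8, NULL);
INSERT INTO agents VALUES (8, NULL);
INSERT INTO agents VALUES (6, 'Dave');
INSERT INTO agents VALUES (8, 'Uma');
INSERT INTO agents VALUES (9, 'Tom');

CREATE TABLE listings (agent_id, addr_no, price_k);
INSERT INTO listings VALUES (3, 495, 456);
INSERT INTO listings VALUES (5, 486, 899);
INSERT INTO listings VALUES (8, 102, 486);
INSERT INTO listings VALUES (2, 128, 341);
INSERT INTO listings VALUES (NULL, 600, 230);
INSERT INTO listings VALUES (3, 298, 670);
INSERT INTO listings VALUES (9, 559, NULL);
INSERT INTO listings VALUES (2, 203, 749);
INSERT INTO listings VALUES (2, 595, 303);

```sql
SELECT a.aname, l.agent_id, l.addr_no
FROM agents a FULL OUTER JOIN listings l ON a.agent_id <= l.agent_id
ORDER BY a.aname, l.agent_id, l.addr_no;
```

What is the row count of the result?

24

FULL OUTER JOIN keeps every row from both sides; unmatched rows get NULL for the other side's columns.
Matching on a.agent_id <= l.agent_id. A NULL in a compared column never satisfies the condition.
Matched pairs: 23; unmatched a rows kept: 0; unmatched l rows kept: 1.
Total: 23 matched + 1 padded = 24 rows.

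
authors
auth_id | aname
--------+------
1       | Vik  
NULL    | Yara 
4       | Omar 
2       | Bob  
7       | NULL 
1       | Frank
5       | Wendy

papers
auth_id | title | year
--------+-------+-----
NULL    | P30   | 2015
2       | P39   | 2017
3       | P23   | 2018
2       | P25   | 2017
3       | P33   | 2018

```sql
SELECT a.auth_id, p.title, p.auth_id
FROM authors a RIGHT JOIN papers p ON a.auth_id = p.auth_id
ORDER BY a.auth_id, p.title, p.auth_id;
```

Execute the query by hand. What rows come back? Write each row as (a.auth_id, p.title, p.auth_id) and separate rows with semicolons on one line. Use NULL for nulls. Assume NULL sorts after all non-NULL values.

RIGHT JOIN keeps every row from `papers`; unmatched rows get NULL for `authors`'s columns.
Matching on a.auth_id = p.auth_id. A NULL in a compared column never satisfies the condition.
- a[0] auth_id=1 → no match.
- a[1] auth_id=NULL → no match.
- a[2] auth_id=4 → no match.
- a[3] auth_id=2 → 2 match(es) in p → 2 row(s).
- a[4] auth_id=7 → no match.
- a[5] auth_id=1 → no match.
- a[6] auth_id=5 → no match.
- 3 row(s) from p found no a partner → padded with NULL.
After projecting and ordering:
a.auth_id | p.title | p.auth_id
2 | P25 | 2
2 | P39 | 2
NULL | P23 | 3
NULL | P30 | NULL
NULL | P33 | 3

(2, P25, 2); (2, P39, 2); (NULL, P23, 3); (NULL, P30, NULL); (NULL, P33, 3)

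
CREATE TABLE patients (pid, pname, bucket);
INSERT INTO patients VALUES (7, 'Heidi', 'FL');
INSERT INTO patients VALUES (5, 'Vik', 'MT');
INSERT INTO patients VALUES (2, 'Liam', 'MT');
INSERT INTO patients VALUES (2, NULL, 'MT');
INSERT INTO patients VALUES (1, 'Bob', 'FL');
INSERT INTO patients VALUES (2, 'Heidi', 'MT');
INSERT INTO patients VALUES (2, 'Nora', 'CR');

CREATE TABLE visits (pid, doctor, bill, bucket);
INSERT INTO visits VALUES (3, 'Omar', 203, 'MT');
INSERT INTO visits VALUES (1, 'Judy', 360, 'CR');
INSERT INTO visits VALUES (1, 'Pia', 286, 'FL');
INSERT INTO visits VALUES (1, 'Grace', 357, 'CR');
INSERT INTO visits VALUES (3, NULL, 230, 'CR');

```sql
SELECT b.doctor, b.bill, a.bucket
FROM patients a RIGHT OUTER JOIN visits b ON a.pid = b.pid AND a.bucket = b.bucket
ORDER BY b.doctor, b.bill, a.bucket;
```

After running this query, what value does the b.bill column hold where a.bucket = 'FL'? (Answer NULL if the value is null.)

RIGHT JOIN keeps every row from `visits`; unmatched rows get NULL for `patients`'s columns.
Matching on a.pid = b.pid AND a.bucket = b.bucket.
Matched pairs: 1; unmatched b rows kept: 4.

286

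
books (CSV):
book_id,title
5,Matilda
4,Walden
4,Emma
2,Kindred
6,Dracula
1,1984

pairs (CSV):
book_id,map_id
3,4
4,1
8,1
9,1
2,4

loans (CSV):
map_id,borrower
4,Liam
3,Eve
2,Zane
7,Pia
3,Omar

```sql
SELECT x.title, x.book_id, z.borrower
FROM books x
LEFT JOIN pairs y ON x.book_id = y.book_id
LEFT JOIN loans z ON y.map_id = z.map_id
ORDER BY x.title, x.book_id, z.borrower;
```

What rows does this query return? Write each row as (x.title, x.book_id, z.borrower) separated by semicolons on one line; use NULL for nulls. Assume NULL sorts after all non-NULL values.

(1984, 1, NULL); (Dracula, 6, NULL); (Emma, 4, NULL); (Kindred, 2, Liam); (Matilda, 5, NULL); (Walden, 4, NULL)

Evaluate left to right. First `books x LEFT JOIN pairs y` on book_id: 6 row(s).
Then LEFT JOIN `loans z` on map_id: each of those 6 rows is kept; rows whose y.map_id has no match in z get NULL for z's columns.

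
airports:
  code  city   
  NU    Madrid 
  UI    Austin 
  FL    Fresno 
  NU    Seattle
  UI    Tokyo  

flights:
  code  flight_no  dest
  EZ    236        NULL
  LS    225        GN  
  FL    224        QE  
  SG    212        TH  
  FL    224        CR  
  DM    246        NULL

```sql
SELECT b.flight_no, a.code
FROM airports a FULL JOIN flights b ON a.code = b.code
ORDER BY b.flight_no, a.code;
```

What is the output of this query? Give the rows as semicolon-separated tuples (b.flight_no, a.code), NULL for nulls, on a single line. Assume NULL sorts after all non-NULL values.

FULL OUTER JOIN keeps every row from both sides; unmatched rows get NULL for the other side's columns.
Matching on a.code = b.code.
- a (code=NU) has no partner → padded with NULL.
- a (code=UI) has no partner → padded with NULL.
- a (code=FL) pairs with 2 row(s) of b.
- a (code=NU) has no partner → padded with NULL.
- a (code=UI) has no partner → padded with NULL.
- plus 4 unmatched b row(s), each kept with NULL a columns.
After projecting and ordering:
b.flight_no | a.code
212 | NULL
224 | FL
224 | FL
225 | NULL
236 | NULL
246 | NULL
NULL | NU
NULL | NU
NULL | UI
NULL | UI

(212, NULL); (224, FL); (224, FL); (225, NULL); (236, NULL); (246, NULL); (NULL, NU); (NULL, NU); (NULL, UI); (NULL, UI)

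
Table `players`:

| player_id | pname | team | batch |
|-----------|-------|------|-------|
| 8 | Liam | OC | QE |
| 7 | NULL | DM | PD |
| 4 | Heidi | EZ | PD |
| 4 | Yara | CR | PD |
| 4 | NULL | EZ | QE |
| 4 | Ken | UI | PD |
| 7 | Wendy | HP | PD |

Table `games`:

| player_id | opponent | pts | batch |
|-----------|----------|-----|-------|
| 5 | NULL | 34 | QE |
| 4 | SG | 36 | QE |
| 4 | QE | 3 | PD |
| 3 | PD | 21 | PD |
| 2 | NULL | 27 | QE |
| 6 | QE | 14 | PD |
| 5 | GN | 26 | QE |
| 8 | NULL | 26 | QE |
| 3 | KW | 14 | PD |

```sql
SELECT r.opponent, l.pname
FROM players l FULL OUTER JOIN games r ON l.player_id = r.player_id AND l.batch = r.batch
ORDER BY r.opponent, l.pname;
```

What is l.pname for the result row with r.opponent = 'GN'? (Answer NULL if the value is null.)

NULL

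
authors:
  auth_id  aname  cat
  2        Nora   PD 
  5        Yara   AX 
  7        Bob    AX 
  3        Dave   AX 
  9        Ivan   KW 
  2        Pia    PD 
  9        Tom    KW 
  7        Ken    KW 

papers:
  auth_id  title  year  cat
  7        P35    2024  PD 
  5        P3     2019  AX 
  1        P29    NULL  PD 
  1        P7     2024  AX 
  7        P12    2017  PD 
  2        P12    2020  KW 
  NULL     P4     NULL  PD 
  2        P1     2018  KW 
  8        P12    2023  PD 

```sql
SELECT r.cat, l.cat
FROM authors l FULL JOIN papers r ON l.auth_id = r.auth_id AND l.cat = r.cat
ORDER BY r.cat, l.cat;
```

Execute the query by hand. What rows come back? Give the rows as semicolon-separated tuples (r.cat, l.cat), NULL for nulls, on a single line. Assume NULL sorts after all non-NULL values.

FULL OUTER JOIN keeps every row from both sides; unmatched rows get NULL for the other side's columns.
Matching on l.auth_id = r.auth_id AND l.cat = r.cat. A NULL in a compared column never satisfies the condition.
- auth_id=2, cat=PD: no r row matches, row kept with r columns NULL.
- auth_id=5, cat=AX: 1 matching r row(s), so 1 row(s) emitted.
- auth_id=7, cat=AX: no r row matches, row kept with r columns NULL.
- auth_id=3, cat=AX: no r row matches, row kept with r columns NULL.
- auth_id=9, cat=KW: no r row matches, row kept with r columns NULL.
- auth_id=2, cat=PD: no r row matches, row kept with r columns NULL.
- auth_id=9, cat=KW: no r row matches, row kept with r columns NULL.
- auth_id=7, cat=KW: no r row matches, row kept with r columns NULL.
- 8 row(s) from r found no l partner → padded with NULL.

(AX, AX); (AX, NULL); (KW, NULL); (KW, NULL); (PD, NULL); (PD, NULL); (PD, NULL); (PD, NULL); (PD, NULL); (NULL, AX); (NULL, AX); (NULL, KW); (NULL, KW); (NULL, KW); (NULL, PD); (NULL, PD)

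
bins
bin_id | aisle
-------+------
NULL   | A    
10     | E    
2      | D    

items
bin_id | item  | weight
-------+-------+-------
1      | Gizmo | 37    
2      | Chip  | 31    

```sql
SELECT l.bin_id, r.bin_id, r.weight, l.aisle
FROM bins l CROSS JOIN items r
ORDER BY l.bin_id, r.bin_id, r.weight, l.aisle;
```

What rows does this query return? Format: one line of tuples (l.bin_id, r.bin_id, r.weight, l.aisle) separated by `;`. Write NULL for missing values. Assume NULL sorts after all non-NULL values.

CROSS JOIN pairs every row of `bins` with every row of `items`: 3 × 2 = 6 rows.

(2, 1, 37, D); (2, 2, 31, D); (10, 1, 37, E); (10, 2, 31, E); (NULL, 1, 37, A); (NULL, 2, 31, A)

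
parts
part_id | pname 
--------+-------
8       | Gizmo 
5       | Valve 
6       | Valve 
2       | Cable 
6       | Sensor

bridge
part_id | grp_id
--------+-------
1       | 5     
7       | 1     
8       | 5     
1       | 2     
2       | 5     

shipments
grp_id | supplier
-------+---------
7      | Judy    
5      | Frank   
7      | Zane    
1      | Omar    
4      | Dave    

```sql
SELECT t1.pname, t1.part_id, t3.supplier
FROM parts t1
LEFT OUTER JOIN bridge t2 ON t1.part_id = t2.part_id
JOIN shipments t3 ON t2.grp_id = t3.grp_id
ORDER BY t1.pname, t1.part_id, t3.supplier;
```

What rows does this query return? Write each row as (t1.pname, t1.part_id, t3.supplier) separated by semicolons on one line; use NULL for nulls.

(Cable, 2, Frank); (Gizmo, 8, Frank)

Evaluate left to right. First `parts t1 LEFT JOIN bridge t2` on part_id: 5 row(s).
Then INNER JOIN `shipments t3` on grp_id: keep only rows whose t2.grp_id appears in t3.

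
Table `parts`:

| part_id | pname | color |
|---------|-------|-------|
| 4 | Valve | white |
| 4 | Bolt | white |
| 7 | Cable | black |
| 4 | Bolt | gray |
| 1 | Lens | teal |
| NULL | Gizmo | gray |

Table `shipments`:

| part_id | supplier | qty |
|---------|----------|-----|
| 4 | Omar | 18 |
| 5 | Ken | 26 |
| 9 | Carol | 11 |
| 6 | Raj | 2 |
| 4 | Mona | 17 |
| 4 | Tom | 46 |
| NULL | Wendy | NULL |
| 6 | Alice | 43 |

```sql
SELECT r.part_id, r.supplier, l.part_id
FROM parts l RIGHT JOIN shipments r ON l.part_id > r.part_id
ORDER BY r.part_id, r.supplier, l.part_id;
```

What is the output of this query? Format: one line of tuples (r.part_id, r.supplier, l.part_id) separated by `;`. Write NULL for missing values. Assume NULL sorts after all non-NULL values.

(4, Mona, 7); (4, Omar, 7); (4, Tom, 7); (5, Ken, 7); (6, Alice, 7); (6, Raj, 7); (9, Carol, NULL); (NULL, Wendy, NULL)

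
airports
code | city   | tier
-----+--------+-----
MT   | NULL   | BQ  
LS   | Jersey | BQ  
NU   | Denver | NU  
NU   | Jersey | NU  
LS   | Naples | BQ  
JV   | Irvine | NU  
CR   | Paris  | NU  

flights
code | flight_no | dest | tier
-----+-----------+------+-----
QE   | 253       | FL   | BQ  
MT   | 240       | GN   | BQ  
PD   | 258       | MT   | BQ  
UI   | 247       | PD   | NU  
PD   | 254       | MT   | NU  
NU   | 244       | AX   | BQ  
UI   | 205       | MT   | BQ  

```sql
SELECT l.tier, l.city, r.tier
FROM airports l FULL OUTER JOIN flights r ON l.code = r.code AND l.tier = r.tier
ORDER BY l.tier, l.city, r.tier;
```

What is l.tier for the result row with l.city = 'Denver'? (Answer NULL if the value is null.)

NU

FULL OUTER JOIN keeps every row from both sides; unmatched rows get NULL for the other side's columns.
Matching on l.code = r.code AND l.tier = r.tier.
- l row (code=MT, tier=BQ): matches 1 r row(s) → 1 output row(s).
- l row (code=LS, tier=BQ): no match → kept, r columns NULL.
- l row (code=NU, tier=NU): no match → kept, r columns NULL.
- l row (code=NU, tier=NU): no match → kept, r columns NULL.
- l row (code=LS, tier=BQ): no match → kept, r columns NULL.
- l row (code=JV, tier=NU): no match → kept, r columns NULL.
- l row (code=CR, tier=NU): no match → kept, r columns NULL.
- 6 r row(s) had no l match → kept, l columns NULL.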